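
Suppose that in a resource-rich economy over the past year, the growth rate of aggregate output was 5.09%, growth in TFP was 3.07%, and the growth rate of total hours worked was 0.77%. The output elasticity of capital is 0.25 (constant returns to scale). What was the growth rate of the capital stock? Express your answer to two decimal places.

5.77%

Labor's share = 1 − 0.25 = 0.75.
gY = gA + 0.75×0.77 + 0.25×g.
0.25×g = 5.09 − 3.07 − 0.5775 = 1.4425.
g = 1.4425 / 0.25 = 5.77%.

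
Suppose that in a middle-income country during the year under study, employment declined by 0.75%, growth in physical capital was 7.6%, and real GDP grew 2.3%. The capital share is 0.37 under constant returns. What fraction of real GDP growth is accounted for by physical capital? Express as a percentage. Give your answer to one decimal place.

Physical capital contributed 0.37 × 7.6 = 2.812 pp.
Share of growth = 2.812 / 2.3 × 100 = 122.261%.

Physical capital accounted for 122.3% of growth.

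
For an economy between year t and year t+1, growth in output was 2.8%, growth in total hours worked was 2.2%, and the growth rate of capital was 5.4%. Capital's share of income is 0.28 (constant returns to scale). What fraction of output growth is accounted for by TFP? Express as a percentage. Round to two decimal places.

TFP accounted for -10.57% of growth.

Labor's share = 1 − 0.28 = 0.72.
Capital: 0.28 × 5.4 = 1.512 pp.
Total hours worked: 0.72 × 2.2 = 1.584 pp.
TFP growth = 2.8 − 3.096 = -0.296%.
TFP share of growth = -0.296 / 2.8 × 100 = -10.5714%.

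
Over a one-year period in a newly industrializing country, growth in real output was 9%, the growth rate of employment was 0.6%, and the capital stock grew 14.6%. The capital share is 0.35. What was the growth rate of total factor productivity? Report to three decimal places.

Labor's share = 1 − 0.35 = 0.65.
The capital stock: 0.35 × 14.6 = 5.11 pp.
Employment: 0.65 × 0.6 = 0.39 pp.
TFP growth = 9 − 5.5 = 3.5%.

3.500%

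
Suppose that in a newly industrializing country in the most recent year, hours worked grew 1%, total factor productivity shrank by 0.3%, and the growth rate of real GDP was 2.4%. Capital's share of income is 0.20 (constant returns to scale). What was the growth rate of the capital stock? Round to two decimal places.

The capital stock grew 9.50%.

Labor's share = 1 − 0.2 = 0.8.
gY = gA + 0.8×1 + 0.2×g.
0.2×g = 2.4 + 0.3 − 0.8 = 1.9.
g = 1.9 / 0.2 = 9.5%.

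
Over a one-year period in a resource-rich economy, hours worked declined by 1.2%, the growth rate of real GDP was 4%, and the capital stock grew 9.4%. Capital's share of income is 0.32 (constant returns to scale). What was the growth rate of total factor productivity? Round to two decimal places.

Total factor productivity growth was 1.81%.

Labor's share = 1 − 0.32 = 0.68.
The capital stock: 0.32 × 9.4 = 3.008 pp.
Hours worked: 0.68 × (-1.2) = -0.816 pp.
TFP growth = 4 − 2.192 = 1.808%.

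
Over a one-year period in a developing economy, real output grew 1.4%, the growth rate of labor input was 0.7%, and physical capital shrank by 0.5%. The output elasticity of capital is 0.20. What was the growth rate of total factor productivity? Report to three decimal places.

0.940%

Labor's share = 1 − 0.2 = 0.8.
Physical capital: 0.2 × (-0.5) = -0.1 pp.
Labor input: 0.8 × 0.7 = 0.56 pp.
TFP growth = 1.4 − 0.46 = 0.94%.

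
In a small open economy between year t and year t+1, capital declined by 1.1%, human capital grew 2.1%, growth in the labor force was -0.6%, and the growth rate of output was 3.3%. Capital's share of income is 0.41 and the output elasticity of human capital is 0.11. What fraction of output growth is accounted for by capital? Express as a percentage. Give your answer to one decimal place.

Capital accounted for -13.7% of growth.

Capital contributed 0.41 × (-1.1) = -0.451 pp.
Share of growth = -0.451 / 3.3 × 100 = -13.667%.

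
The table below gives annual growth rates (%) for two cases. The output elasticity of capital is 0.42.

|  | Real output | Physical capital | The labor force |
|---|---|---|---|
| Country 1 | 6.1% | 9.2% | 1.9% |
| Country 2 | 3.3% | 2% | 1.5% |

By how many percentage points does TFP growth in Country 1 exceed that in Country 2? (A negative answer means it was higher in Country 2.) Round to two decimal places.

Labor's share = 1 − 0.42 = 0.58.
Country 1: TFP = 6.1 − 3.864 − 1.102 = 1.134%.
Country 2: TFP = 3.3 − 0.84 − 0.87 = 1.59%.
Difference = 1.134 − (1.59) = -0.456 pp.

-0.46 percentage points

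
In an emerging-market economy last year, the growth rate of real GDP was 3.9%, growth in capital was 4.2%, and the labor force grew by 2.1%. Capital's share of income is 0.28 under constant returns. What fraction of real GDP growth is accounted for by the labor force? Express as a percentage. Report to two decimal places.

The labor force accounted for 38.77% of growth.

Labor's share = 1 − 0.28 = 0.72.
The labor force contributed 0.72 × 2.1 = 1.512 pp.
Share of growth = 1.512 / 3.9 × 100 = 38.7692%.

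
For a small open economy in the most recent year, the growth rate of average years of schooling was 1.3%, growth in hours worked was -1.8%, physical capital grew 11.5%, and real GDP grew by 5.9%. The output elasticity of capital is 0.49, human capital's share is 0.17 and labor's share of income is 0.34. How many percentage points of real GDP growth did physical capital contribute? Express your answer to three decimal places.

5.635

Contribution = share × growth = 0.49 × 11.5 = 5.635 pp.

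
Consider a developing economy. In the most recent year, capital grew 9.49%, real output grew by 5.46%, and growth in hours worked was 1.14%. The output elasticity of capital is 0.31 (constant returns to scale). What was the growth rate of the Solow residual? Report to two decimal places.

The Solow residual grew 1.73%.

Labor's share = 1 − 0.31 = 0.69.
Capital: 0.31 × 9.49 = 2.9419 pp.
Hours worked: 0.69 × 1.14 = 0.7866 pp.
TFP growth = 5.46 − 3.7285 = 1.7315%.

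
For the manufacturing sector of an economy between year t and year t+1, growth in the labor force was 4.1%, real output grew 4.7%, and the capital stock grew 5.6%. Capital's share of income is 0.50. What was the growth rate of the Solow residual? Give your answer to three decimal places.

Labor's share = 1 − 0.5 = 0.5.
The capital stock: 0.5 × 5.6 = 2.8 pp.
The labor force: 0.5 × 4.1 = 2.05 pp.
TFP growth = 4.7 − 4.85 = -0.15%.

-0.150%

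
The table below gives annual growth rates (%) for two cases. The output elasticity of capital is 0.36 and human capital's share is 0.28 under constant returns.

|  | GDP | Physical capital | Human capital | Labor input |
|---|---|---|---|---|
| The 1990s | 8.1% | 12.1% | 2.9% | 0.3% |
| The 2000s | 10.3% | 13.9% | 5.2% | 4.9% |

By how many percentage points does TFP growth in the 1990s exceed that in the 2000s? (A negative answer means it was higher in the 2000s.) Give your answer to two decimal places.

0.75 percentage points

Labor's share = 1 − 0.36 − 0.28 = 0.36.
The 1990s: TFP = 8.1 − 4.356 − 0.812 − 0.108 = 2.824%.
The 2000s: TFP = 10.3 − 5.004 − 1.456 − 1.764 = 2.076%.
Difference = 2.824 − (2.076) = 0.748 pp.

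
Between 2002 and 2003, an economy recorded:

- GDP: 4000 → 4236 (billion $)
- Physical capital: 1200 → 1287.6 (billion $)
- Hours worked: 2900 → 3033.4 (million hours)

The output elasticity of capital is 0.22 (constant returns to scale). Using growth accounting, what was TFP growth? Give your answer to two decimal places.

0.71%

GDP growth = (4236 − 4000) / 4000 = 5.9%.
Physical capital growth = (1287.6 − 1200) / 1200 = 7.3%.
Hours worked growth = (3033.4 − 2900) / 2900 = 4.6%.
Labor's share = 1 − 0.22 = 0.78.
Physical capital: 0.22 × 7.3 = 1.606 pp.
Hours worked: 0.78 × 4.6 = 3.588 pp.
TFP growth = 5.9 − 5.194 = 0.706%.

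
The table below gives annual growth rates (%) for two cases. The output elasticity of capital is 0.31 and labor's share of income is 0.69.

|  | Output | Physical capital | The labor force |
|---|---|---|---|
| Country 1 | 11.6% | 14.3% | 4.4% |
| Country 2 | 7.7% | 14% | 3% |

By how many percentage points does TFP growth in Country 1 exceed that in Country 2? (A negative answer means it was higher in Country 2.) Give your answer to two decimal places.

2.84 percentage points

Labor's share = 1 − 0.31 = 0.69.
Country 1: TFP = 11.6 − 4.433 − 3.036 = 4.131%.
Country 2: TFP = 7.7 − 4.34 − 2.07 = 1.29%.
Difference = 4.131 − (1.29) = 2.841 pp.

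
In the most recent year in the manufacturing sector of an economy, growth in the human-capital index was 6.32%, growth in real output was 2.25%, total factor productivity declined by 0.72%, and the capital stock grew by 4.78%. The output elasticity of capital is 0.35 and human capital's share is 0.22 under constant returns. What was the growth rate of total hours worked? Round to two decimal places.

Labor's share = 1 − 0.35 − 0.22 = 0.43.
gY = gA + 0.35×4.78 + 0.22×6.32 + 0.43×g.
0.43×g = 2.25 + 0.72 − 3.0634 = -0.0934.
g = -0.0934 / 0.43 = -0.2172%.

-0.22%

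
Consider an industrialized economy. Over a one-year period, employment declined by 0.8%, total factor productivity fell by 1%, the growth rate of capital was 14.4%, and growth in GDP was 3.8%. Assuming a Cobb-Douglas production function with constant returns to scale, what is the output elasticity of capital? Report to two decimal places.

The output elasticity of capital is 0.37.

gY = gA + α·gK + (1−α)·gL, so gY − gA − gL = α(gK − gL).
3.8 + 1 + 0.8 = α × (14.4 − (-0.8)).
5.6 = 15.2 α, so α = 0.3684.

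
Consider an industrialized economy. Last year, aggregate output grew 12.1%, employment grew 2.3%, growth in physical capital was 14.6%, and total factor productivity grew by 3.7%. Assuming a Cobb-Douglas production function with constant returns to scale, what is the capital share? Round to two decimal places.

α = 0.50

gY = gA + α·gK + (1−α)·gL, so gY − gA − gL = α(gK − gL).
12.1 − 3.7 − 2.3 = α × (14.6 − 2.3).
6.1 = 12.3 α, so α = 0.4959.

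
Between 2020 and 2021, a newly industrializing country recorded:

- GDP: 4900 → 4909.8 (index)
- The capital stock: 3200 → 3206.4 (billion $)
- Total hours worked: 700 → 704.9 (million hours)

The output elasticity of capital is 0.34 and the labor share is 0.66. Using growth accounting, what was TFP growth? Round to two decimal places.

-0.33%

GDP growth = (4909.8 − 4900) / 4900 = 0.2%.
The capital stock growth = (3206.4 − 3200) / 3200 = 0.2%.
Total hours worked growth = (704.9 − 700) / 700 = 0.7%.
Labor's share = 1 − 0.34 = 0.66.
The capital stock: 0.34 × 0.2 = 0.068 pp.
Total hours worked: 0.66 × 0.7 = 0.462 pp.
TFP growth = 0.2 − 0.53 = -0.33%.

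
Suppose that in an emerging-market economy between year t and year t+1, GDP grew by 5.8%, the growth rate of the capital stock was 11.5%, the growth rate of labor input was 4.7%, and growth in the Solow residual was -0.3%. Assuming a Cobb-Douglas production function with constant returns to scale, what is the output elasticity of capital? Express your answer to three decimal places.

The output elasticity of capital is 0.206.

gY = gA + α·gK + (1−α)·gL, so gY − gA − gL = α(gK − gL).
5.8 + 0.3 − 4.7 = α × (11.5 − 4.7).
1.4 = 6.8 α, so α = 0.20588.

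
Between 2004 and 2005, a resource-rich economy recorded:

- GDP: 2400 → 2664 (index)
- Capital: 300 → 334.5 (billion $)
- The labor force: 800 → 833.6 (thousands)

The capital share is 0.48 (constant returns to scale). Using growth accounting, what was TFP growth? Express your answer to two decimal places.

GDP growth = (2664 − 2400) / 2400 = 11%.
Capital growth = (334.5 − 300) / 300 = 11.5%.
The labor force growth = (833.6 − 800) / 800 = 4.2%.
Labor's share = 1 − 0.48 = 0.52.
Capital: 0.48 × 11.5 = 5.52 pp.
The labor force: 0.52 × 4.2 = 2.184 pp.
TFP growth = 11 − 7.704 = 3.296%.

TFP grew 3.30%.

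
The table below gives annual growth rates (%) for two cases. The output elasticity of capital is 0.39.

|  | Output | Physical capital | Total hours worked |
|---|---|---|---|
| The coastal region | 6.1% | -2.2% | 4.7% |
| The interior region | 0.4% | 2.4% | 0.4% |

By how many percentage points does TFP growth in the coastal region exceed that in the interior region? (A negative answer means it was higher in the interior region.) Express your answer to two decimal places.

4.87 percentage points

Labor's share = 1 − 0.39 = 0.61.
The coastal region: TFP = 6.1 + 0.858 − 2.867 = 4.091%.
The interior region: TFP = 0.4 − 0.936 − 0.244 = -0.78%.
Difference = 4.091 − (-0.78) = 4.871 pp.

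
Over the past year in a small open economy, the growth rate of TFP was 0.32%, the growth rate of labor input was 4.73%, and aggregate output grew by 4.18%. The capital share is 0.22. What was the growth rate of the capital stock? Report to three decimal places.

0.775%

Labor's share = 1 − 0.22 = 0.78.
gY = gA + 0.78×4.73 + 0.22×g.
0.22×g = 4.18 − 0.32 − 3.6894 = 0.1706.
g = 0.1706 / 0.22 = 0.77545%.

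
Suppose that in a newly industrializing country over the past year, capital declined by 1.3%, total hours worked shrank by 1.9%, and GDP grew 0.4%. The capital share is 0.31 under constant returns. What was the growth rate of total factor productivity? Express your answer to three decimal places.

2.114%

Labor's share = 1 − 0.31 = 0.69.
Capital: 0.31 × (-1.3) = -0.403 pp.
Total hours worked: 0.69 × (-1.9) = -1.311 pp.
TFP growth = 0.4 + 1.714 = 2.114%.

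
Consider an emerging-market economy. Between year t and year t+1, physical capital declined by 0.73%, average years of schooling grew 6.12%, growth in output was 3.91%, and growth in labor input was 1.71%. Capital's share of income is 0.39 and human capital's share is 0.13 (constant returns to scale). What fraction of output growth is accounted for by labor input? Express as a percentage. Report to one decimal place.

21.0%

Labor's share = 1 − 0.39 − 0.13 = 0.48.
Labor input contributed 0.48 × 1.71 = 0.8208 pp.
Share of growth = 0.8208 / 3.91 × 100 = 20.992%.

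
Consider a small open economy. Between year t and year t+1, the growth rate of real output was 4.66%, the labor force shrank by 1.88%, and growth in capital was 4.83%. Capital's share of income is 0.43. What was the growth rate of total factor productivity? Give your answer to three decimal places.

Total factor productivity grew 3.655%.

Labor's share = 1 − 0.43 = 0.57.
Capital: 0.43 × 4.83 = 2.0769 pp.
The labor force: 0.57 × (-1.88) = -1.0716 pp.
TFP growth = 4.66 − 1.0053 = 3.6547%.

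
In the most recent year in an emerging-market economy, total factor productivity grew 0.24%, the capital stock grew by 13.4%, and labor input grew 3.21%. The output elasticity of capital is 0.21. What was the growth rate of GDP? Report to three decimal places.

Labor's share = 1 − 0.21 = 0.79.
The capital stock: 0.21 × 13.4 = 2.814 pp.
Labor input: 0.79 × 3.21 = 2.5359 pp.
Output growth = 0.24 + 5.3499 = 5.5899%.

GDP grew 5.590%.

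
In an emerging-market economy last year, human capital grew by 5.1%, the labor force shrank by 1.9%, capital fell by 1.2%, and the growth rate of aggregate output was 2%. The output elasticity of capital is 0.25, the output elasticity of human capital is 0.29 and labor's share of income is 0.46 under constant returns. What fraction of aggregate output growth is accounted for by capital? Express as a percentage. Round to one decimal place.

Capital accounted for -15.0% of growth.

Capital contributed 0.25 × (-1.2) = -0.3 pp.
Share of growth = -0.3 / 2 × 100 = -15%.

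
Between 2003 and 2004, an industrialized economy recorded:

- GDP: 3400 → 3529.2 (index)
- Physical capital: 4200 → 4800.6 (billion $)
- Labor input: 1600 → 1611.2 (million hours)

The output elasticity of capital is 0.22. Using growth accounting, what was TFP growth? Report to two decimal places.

0.11%

GDP growth = (3529.2 − 3400) / 3400 = 3.8%.
Physical capital growth = (4800.6 − 4200) / 4200 = 14.3%.
Labor input growth = (1611.2 − 1600) / 1600 = 0.7%.
Labor's share = 1 − 0.22 = 0.78.
Physical capital: 0.22 × 14.3 = 3.146 pp.
Labor input: 0.78 × 0.7 = 0.546 pp.
TFP growth = 3.8 − 3.692 = 0.108%.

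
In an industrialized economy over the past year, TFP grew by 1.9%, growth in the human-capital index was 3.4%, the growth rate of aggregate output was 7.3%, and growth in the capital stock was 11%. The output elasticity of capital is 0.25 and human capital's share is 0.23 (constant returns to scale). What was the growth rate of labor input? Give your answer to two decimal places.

Labor's share = 1 − 0.25 − 0.23 = 0.52.
gY = gA + 0.25×11 + 0.23×3.4 + 0.52×g.
0.52×g = 7.3 − 1.9 − 3.532 = 1.868.
g = 1.868 / 0.52 = 3.5923%.

Labor input grew 3.59%.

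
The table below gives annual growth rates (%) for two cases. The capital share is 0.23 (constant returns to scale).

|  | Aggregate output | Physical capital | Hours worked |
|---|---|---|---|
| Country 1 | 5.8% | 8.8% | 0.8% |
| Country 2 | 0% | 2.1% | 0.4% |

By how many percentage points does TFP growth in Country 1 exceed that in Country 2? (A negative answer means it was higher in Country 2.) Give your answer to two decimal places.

Labor's share = 1 − 0.23 = 0.77.
Country 1: TFP = 5.8 − 2.024 − 0.616 = 3.16%.
Country 2: TFP = 0 − 0.483 − 0.308 = -0.791%.
Difference = 3.16 − (-0.791) = 3.951 pp.

3.95 percentage points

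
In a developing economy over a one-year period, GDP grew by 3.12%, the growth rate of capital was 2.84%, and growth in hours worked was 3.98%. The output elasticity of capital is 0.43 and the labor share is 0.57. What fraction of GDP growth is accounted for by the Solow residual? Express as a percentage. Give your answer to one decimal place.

The Solow residual accounted for -11.9% of growth.

Labor's share = 1 − 0.43 = 0.57.
Capital: 0.43 × 2.84 = 1.2212 pp.
Hours worked: 0.57 × 3.98 = 2.2686 pp.
TFP growth = 3.12 − 3.4898 = -0.3698%.
TFP share of growth = -0.3698 / 3.12 × 100 = -11.853%.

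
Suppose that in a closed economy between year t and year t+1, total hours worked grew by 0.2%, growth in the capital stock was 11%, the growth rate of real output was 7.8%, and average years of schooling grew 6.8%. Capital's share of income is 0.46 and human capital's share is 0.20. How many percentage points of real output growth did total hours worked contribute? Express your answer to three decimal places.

0.068 pp

Labor's share = 1 − 0.46 − 0.2 = 0.34.
Contribution = share × growth = 0.34 × 0.2 = 0.068 pp.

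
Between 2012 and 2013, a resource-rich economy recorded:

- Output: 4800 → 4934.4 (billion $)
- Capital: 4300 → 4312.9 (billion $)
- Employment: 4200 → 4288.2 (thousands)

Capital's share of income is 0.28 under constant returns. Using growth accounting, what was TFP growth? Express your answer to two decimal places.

1.20%

Output growth = (4934.4 − 4800) / 4800 = 2.8%.
Capital growth = (4312.9 − 4300) / 4300 = 0.3%.
Employment growth = (4288.2 − 4200) / 4200 = 2.1%.
Labor's share = 1 − 0.28 = 0.72.
Capital: 0.28 × 0.3 = 0.084 pp.
Employment: 0.72 × 2.1 = 1.512 pp.
TFP growth = 2.8 − 1.596 = 1.204%.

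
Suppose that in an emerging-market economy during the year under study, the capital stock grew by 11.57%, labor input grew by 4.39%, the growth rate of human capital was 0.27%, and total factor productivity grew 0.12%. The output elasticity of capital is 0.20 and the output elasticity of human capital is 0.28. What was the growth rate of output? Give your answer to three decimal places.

Labor's share = 1 − 0.2 − 0.28 = 0.52.
The capital stock: 0.2 × 11.57 = 2.314 pp.
Human capital: 0.28 × 0.27 = 0.0756 pp.
Labor input: 0.52 × 4.39 = 2.2828 pp.
Output growth = 0.12 + 4.6724 = 4.7924%.

Output growth was 4.792%.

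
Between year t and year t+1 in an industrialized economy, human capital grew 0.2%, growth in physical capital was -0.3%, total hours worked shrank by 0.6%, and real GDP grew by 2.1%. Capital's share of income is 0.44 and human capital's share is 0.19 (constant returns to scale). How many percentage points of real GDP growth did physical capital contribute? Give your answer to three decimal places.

-0.132

Contribution = share × growth = 0.44 × (-0.3) = -0.132 pp.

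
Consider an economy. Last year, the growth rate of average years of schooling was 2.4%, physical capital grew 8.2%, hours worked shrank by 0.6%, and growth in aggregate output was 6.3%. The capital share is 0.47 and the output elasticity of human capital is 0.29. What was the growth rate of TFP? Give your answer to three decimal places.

TFP grew 1.894%.

Labor's share = 1 − 0.47 − 0.29 = 0.24.
Physical capital: 0.47 × 8.2 = 3.854 pp.
Average years of schooling: 0.29 × 2.4 = 0.696 pp.
Hours worked: 0.24 × (-0.6) = -0.144 pp.
TFP growth = 6.3 − 4.406 = 1.894%.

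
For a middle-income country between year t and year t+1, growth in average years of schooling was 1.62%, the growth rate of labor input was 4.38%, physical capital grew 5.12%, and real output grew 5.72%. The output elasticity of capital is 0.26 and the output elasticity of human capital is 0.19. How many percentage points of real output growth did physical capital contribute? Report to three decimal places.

Contribution = share × growth = 0.26 × 5.12 = 1.3312 pp.

1.331 percentage points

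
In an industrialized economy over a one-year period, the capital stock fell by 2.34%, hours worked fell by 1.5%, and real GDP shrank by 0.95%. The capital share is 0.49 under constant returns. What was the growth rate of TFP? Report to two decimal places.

Labor's share = 1 − 0.49 = 0.51.
The capital stock: 0.49 × (-2.34) = -1.1466 pp.
Hours worked: 0.51 × (-1.5) = -0.765 pp.
TFP growth = -0.95 + 1.9116 = 0.9616%.

0.96%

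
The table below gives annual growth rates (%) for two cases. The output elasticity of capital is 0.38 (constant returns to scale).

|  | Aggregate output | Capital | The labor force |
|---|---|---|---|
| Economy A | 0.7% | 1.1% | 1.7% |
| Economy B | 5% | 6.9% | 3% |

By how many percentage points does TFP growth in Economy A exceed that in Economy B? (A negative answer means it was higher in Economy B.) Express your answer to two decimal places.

Labor's share = 1 − 0.38 = 0.62.
Economy A: TFP = 0.7 − 0.418 − 1.054 = -0.772%.
Economy B: TFP = 5 − 2.622 − 1.86 = 0.518%.
Difference = -0.772 − (0.518) = -1.29 pp.

-1.29 percentage points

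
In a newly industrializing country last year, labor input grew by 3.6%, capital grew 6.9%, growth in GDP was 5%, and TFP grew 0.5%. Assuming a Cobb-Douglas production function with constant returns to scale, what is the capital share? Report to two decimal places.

gY = gA + α·gK + (1−α)·gL, so gY − gA − gL = α(gK − gL).
5 − 0.5 − 3.6 = α × (6.9 − 3.6).
0.9 = 3.3 α, so α = 0.2727.

α = 0.27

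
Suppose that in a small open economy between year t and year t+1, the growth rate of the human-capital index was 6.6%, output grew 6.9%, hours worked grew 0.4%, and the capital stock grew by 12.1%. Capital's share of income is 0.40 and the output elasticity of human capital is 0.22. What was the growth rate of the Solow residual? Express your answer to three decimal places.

0.456%

Labor's share = 1 − 0.4 − 0.22 = 0.38.
The capital stock: 0.4 × 12.1 = 4.84 pp.
The human-capital index: 0.22 × 6.6 = 1.452 pp.
Hours worked: 0.38 × 0.4 = 0.152 pp.
TFP growth = 6.9 − 6.444 = 0.456%.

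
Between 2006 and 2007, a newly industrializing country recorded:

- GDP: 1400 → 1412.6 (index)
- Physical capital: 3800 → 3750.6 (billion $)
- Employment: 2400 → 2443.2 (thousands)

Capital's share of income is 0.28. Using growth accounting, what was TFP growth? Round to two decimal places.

-0.03%

GDP growth = (1412.6 − 1400) / 1400 = 0.9%.
Physical capital growth = (3750.6 − 3800) / 3800 = -1.3%.
Employment growth = (2443.2 − 2400) / 2400 = 1.8%.
Labor's share = 1 − 0.28 = 0.72.
Physical capital: 0.28 × (-1.3) = -0.364 pp.
Employment: 0.72 × 1.8 = 1.296 pp.
TFP growth = 0.9 − 0.932 = -0.032%.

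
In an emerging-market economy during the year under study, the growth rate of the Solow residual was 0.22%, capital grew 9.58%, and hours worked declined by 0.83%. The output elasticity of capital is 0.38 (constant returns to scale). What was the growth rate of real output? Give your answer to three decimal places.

Labor's share = 1 − 0.38 = 0.62.
Capital: 0.38 × 9.58 = 3.6404 pp.
Hours worked: 0.62 × (-0.83) = -0.5146 pp.
Output growth = 0.22 + 3.1258 = 3.3458%.

3.346%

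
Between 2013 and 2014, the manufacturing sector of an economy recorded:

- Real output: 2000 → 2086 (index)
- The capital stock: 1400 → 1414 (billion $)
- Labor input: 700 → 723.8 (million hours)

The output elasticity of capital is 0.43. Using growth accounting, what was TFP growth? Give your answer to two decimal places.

1.93%

Real output growth = (2086 − 2000) / 2000 = 4.3%.
The capital stock growth = (1414 − 1400) / 1400 = 1%.
Labor input growth = (723.8 − 700) / 700 = 3.4%.
Labor's share = 1 − 0.43 = 0.57.
The capital stock: 0.43 × 1 = 0.43 pp.
Labor input: 0.57 × 3.4 = 1.938 pp.
TFP growth = 4.3 − 2.368 = 1.932%.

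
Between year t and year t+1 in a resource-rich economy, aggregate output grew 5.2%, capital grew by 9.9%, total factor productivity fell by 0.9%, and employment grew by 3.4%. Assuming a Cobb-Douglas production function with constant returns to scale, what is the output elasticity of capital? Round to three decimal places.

The output elasticity of capital is 0.415.

gY = gA + α·gK + (1−α)·gL, so gY − gA − gL = α(gK − gL).
5.2 + 0.9 − 3.4 = α × (9.9 − 3.4).
2.7 = 6.5 α, so α = 0.41538.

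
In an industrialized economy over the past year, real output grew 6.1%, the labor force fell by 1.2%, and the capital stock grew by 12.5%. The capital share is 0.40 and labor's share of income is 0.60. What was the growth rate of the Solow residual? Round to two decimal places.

1.82%

Labor's share = 1 − 0.4 = 0.6.
The capital stock: 0.4 × 12.5 = 5 pp.
The labor force: 0.6 × (-1.2) = -0.72 pp.
TFP growth = 6.1 − 4.28 = 1.82%.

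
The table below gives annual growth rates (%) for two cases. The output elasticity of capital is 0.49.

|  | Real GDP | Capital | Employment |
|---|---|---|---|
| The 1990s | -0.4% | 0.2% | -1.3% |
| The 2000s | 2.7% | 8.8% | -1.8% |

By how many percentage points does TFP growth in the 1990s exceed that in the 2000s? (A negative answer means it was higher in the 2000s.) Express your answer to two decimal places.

Labor's share = 1 − 0.49 = 0.51.
The 1990s: TFP = -0.4 − 0.098 + 0.663 = 0.165%.
The 2000s: TFP = 2.7 − 4.312 + 0.918 = -0.694%.
Difference = 0.165 − (-0.694) = 0.859 pp.

0.86 percentage points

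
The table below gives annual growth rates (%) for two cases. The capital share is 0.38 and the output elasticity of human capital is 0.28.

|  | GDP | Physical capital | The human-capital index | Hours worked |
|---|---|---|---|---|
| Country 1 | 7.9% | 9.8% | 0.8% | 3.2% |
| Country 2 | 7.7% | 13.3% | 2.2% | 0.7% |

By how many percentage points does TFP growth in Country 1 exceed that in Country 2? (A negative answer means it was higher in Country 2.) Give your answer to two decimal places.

Labor's share = 1 − 0.38 − 0.28 = 0.34.
Country 1: TFP = 7.9 − 3.724 − 0.224 − 1.088 = 2.864%.
Country 2: TFP = 7.7 − 5.054 − 0.616 − 0.238 = 1.792%.
Difference = 2.864 − (1.792) = 1.072 pp.

1.07 percentage points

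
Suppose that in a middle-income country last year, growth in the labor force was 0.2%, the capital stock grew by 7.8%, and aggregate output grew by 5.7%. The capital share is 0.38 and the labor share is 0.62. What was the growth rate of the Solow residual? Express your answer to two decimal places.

Labor's share = 1 − 0.38 = 0.62.
The capital stock: 0.38 × 7.8 = 2.964 pp.
The labor force: 0.62 × 0.2 = 0.124 pp.
TFP growth = 5.7 − 3.088 = 2.612%.

2.61%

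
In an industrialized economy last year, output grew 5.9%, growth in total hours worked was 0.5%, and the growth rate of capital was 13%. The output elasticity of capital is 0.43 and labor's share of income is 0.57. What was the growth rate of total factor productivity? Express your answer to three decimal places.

Labor's share = 1 − 0.43 = 0.57.
Capital: 0.43 × 13 = 5.59 pp.
Total hours worked: 0.57 × 0.5 = 0.285 pp.
TFP growth = 5.9 − 5.875 = 0.025%.

0.025%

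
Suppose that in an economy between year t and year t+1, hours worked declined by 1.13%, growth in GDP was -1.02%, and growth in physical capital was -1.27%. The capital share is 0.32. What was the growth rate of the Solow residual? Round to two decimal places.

0.15%

Labor's share = 1 − 0.32 = 0.68.
Physical capital: 0.32 × (-1.27) = -0.4064 pp.
Hours worked: 0.68 × (-1.13) = -0.7684 pp.
TFP growth = -1.02 + 1.1748 = 0.1548%.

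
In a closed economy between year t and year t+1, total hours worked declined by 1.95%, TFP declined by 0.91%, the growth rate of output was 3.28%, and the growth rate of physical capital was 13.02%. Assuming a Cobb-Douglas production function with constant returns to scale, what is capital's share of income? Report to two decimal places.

gY = gA + α·gK + (1−α)·gL, so gY − gA − gL = α(gK − gL).
3.28 + 0.91 + 1.95 = α × (13.02 − (-1.95)).
6.14 = 14.97 α, so α = 0.4102.

α = 0.41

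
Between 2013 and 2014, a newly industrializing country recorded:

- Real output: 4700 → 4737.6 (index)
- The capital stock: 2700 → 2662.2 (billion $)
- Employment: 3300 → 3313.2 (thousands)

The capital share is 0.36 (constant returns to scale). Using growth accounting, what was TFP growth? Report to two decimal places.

Real output growth = (4737.6 − 4700) / 4700 = 0.8%.
The capital stock growth = (2662.2 − 2700) / 2700 = -1.4%.
Employment growth = (3313.2 − 3300) / 3300 = 0.4%.
Labor's share = 1 − 0.36 = 0.64.
The capital stock: 0.36 × (-1.4) = -0.504 pp.
Employment: 0.64 × 0.4 = 0.256 pp.
TFP growth = 0.8 + 0.248 = 1.048%.

1.05%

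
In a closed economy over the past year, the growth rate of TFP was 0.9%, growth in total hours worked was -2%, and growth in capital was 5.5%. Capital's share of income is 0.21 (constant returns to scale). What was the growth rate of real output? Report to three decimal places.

0.475%

Labor's share = 1 − 0.21 = 0.79.
Capital: 0.21 × 5.5 = 1.155 pp.
Total hours worked: 0.79 × (-2) = -1.58 pp.
Output growth = 0.9 + (-0.425) = 0.475%.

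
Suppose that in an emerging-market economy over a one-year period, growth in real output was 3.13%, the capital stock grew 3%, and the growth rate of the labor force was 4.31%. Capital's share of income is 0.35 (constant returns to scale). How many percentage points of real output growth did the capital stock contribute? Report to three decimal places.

Contribution = share × growth = 0.35 × 3 = 1.05 pp.

1.050 pp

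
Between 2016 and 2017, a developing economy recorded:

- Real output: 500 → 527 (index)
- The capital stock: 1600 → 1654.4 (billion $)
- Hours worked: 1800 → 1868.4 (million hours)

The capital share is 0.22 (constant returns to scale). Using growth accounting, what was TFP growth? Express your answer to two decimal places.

TFP growth was 1.69%.

Real output growth = (527 − 500) / 500 = 5.4%.
The capital stock growth = (1654.4 − 1600) / 1600 = 3.4%.
Hours worked growth = (1868.4 − 1800) / 1800 = 3.8%.
Labor's share = 1 − 0.22 = 0.78.
The capital stock: 0.22 × 3.4 = 0.748 pp.
Hours worked: 0.78 × 3.8 = 2.964 pp.
TFP growth = 5.4 − 3.712 = 1.688%.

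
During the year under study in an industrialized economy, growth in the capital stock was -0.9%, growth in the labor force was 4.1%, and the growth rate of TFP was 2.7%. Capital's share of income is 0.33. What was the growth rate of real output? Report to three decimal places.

Labor's share = 1 − 0.33 = 0.67.
The capital stock: 0.33 × (-0.9) = -0.297 pp.
The labor force: 0.67 × 4.1 = 2.747 pp.
Output growth = 2.7 + 2.45 = 5.15%.

5.150%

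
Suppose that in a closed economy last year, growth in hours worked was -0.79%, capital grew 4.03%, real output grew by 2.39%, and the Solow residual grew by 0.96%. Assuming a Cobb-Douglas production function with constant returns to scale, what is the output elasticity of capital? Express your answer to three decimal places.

gY = gA + α·gK + (1−α)·gL, so gY − gA − gL = α(gK − gL).
2.39 − 0.96 + 0.79 = α × (4.03 − (-0.79)).
2.22 = 4.82 α, so α = 0.46058.

The output elasticity of capital is 0.461.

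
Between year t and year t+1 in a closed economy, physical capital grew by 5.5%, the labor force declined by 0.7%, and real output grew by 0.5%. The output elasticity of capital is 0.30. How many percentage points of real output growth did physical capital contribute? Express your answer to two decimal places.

1.65 pp

Contribution = share × growth = 0.3 × 5.5 = 1.65 pp.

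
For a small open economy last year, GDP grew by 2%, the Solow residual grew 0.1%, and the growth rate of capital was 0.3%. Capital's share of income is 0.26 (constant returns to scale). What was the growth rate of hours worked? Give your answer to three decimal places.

Hours worked growth was 2.462%.

Labor's share = 1 − 0.26 = 0.74.
gY = gA + 0.26×0.3 + 0.74×g.
0.74×g = 2 − 0.1 − 0.078 = 1.822.
g = 1.822 / 0.74 = 2.46216%.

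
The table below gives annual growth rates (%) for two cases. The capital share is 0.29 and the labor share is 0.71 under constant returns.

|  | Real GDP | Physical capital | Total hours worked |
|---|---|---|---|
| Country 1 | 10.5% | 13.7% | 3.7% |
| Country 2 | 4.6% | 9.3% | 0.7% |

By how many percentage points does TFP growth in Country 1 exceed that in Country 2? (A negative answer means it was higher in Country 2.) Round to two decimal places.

Labor's share = 1 − 0.29 = 0.71.
Country 1: TFP = 10.5 − 3.973 − 2.627 = 3.9%.
Country 2: TFP = 4.6 − 2.697 − 0.497 = 1.406%.
Difference = 3.9 − (1.406) = 2.494 pp.

2.49 percentage points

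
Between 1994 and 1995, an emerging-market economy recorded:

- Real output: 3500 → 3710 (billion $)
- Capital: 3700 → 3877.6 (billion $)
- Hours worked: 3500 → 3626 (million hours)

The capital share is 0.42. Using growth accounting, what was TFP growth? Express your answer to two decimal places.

Real output growth = (3710 − 3500) / 3500 = 6%.
Capital growth = (3877.6 − 3700) / 3700 = 4.8%.
Hours worked growth = (3626 − 3500) / 3500 = 3.6%.
Labor's share = 1 − 0.42 = 0.58.
Capital: 0.42 × 4.8 = 2.016 pp.
Hours worked: 0.58 × 3.6 = 2.088 pp.
TFP growth = 6 − 4.104 = 1.896%.

TFP growth was 1.90%.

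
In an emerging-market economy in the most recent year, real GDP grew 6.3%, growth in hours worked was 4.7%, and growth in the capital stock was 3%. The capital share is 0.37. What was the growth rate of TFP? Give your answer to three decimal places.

Labor's share = 1 − 0.37 = 0.63.
The capital stock: 0.37 × 3 = 1.11 pp.
Hours worked: 0.63 × 4.7 = 2.961 pp.
TFP growth = 6.3 − 4.071 = 2.229%.

TFP growth was 2.229%.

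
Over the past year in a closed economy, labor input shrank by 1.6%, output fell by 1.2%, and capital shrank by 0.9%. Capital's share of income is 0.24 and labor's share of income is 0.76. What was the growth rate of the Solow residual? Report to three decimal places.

Labor's share = 1 − 0.24 = 0.76.
Capital: 0.24 × (-0.9) = -0.216 pp.
Labor input: 0.76 × (-1.6) = -1.216 pp.
TFP growth = -1.2 + 1.432 = 0.232%.

0.232%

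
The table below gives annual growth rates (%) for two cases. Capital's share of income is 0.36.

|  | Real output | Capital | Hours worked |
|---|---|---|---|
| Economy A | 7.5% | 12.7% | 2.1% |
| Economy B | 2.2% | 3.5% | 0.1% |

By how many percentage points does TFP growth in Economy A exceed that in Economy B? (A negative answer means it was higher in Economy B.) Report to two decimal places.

Labor's share = 1 − 0.36 = 0.64.
Economy A: TFP = 7.5 − 4.572 − 1.344 = 1.584%.
Economy B: TFP = 2.2 − 1.26 − 0.064 = 0.876%.
Difference = 1.584 − (0.876) = 0.708 pp.

0.71 percentage points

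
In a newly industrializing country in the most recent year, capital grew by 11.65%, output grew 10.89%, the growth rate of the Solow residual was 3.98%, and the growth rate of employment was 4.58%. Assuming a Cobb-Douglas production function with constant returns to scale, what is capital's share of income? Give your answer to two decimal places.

0.33

gY = gA + α·gK + (1−α)·gL, so gY − gA − gL = α(gK − gL).
10.89 − 3.98 − 4.58 = α × (11.65 − 4.58).
2.33 = 7.07 α, so α = 0.3296.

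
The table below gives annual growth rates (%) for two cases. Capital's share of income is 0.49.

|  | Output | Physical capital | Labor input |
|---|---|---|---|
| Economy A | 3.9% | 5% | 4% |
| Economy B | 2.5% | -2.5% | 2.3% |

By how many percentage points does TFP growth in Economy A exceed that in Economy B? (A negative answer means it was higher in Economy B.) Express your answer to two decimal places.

-3.14 percentage points

Labor's share = 1 − 0.49 = 0.51.
Economy A: TFP = 3.9 − 2.45 − 2.04 = -0.59%.
Economy B: TFP = 2.5 + 1.225 − 1.173 = 2.552%.
Difference = -0.59 − (2.552) = -3.142 pp.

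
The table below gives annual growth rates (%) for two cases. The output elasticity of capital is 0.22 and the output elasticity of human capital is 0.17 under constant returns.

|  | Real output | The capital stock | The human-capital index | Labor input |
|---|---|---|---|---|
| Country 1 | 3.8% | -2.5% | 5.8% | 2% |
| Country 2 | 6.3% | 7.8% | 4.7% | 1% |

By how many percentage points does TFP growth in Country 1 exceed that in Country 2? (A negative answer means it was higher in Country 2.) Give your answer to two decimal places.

Labor's share = 1 − 0.22 − 0.17 = 0.61.
Country 1: TFP = 3.8 + 0.55 − 0.986 − 1.22 = 2.144%.
Country 2: TFP = 6.3 − 1.716 − 0.799 − 0.61 = 3.175%.
Difference = 2.144 − (3.175) = -1.031 pp.

-1.03 percentage points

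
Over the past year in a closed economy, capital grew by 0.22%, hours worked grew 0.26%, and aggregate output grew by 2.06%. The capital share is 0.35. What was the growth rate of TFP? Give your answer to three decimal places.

1.814%

Labor's share = 1 − 0.35 = 0.65.
Capital: 0.35 × 0.22 = 0.077 pp.
Hours worked: 0.65 × 0.26 = 0.169 pp.
TFP growth = 2.06 − 0.246 = 1.814%.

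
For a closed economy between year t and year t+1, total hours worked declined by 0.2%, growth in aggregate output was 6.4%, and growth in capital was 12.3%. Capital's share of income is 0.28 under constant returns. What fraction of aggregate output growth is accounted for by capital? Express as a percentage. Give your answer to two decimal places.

Capital accounted for 53.81% of growth.

Capital contributed 0.28 × 12.3 = 3.444 pp.
Share of growth = 3.444 / 6.4 × 100 = 53.8125%.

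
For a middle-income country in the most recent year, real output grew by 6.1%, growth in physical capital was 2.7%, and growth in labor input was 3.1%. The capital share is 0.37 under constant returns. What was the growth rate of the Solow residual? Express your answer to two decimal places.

3.15%

Labor's share = 1 − 0.37 = 0.63.
Physical capital: 0.37 × 2.7 = 0.999 pp.
Labor input: 0.63 × 3.1 = 1.953 pp.
TFP growth = 6.1 − 2.952 = 3.148%.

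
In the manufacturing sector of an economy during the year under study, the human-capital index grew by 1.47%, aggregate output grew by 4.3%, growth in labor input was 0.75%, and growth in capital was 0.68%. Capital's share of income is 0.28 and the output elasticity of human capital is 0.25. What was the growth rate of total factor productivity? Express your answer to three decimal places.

Labor's share = 1 − 0.28 − 0.25 = 0.47.
Capital: 0.28 × 0.68 = 0.1904 pp.
The human-capital index: 0.25 × 1.47 = 0.3675 pp.
Labor input: 0.47 × 0.75 = 0.3525 pp.
TFP growth = 4.3 − 0.9104 = 3.3896%.

Total factor productivity grew 3.390%.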